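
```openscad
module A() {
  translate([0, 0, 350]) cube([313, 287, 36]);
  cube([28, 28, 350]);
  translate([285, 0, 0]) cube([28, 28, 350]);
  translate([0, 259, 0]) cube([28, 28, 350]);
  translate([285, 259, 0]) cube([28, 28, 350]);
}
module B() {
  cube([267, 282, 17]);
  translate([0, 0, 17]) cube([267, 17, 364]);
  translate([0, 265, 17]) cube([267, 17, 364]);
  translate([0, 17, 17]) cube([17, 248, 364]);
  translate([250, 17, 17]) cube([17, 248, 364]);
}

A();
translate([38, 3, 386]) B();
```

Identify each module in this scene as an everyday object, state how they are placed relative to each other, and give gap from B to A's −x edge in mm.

A is a stool. B is an open box. The open box is on top of the stool. The gap from the open box to the stool's −x edge is 38 mm.

The open box's min-x is at 38; the stool's min-x is 0; gap = 38 mm.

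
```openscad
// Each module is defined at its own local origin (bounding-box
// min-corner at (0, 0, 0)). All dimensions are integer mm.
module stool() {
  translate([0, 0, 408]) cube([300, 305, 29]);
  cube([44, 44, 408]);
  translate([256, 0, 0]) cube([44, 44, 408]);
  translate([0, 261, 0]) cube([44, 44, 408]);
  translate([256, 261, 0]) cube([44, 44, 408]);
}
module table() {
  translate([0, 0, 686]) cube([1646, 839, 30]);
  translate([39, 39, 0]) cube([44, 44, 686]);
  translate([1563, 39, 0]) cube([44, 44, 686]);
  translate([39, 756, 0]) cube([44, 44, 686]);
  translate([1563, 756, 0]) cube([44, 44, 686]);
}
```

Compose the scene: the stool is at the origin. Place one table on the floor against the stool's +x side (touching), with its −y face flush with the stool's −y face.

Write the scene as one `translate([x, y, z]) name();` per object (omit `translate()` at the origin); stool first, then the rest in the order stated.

stool();
translate([300, 0, 0]) table();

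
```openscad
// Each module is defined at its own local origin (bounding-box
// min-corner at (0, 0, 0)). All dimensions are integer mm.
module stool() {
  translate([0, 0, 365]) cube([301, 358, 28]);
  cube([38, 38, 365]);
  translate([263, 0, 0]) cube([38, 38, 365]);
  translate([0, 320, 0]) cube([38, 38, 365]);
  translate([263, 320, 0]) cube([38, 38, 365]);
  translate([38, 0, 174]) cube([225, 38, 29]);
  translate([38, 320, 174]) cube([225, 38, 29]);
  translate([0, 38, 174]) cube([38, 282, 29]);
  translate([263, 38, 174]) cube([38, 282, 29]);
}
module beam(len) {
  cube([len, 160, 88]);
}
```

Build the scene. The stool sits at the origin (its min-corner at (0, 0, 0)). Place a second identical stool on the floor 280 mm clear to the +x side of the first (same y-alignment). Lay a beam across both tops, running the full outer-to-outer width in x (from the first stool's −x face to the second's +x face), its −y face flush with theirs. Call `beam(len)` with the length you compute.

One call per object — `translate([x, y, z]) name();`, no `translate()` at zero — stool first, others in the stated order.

stool();
translate([581, 0, 0]) stool();
translate([0, 0, 393]) beam(882);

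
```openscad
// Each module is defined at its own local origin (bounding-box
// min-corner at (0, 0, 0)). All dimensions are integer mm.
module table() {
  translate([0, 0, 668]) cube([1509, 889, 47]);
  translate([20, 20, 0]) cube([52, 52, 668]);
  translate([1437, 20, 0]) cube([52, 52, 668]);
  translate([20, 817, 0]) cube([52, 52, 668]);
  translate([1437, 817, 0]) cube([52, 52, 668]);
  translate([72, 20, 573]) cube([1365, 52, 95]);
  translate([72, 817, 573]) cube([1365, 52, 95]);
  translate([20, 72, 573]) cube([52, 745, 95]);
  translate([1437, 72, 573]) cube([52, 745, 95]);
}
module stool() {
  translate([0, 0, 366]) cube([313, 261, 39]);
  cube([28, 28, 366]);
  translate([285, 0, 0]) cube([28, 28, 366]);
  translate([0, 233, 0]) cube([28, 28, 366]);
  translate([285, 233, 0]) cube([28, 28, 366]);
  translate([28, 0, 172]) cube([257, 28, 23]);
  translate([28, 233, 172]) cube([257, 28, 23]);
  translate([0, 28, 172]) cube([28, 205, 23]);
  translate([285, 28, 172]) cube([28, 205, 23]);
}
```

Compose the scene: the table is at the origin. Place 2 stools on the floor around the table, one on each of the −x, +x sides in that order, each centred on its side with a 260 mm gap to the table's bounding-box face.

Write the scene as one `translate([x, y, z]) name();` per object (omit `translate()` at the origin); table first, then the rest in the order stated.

table();
translate([-573, 314, 0]) stool();
translate([1769, 314, 0]) stool();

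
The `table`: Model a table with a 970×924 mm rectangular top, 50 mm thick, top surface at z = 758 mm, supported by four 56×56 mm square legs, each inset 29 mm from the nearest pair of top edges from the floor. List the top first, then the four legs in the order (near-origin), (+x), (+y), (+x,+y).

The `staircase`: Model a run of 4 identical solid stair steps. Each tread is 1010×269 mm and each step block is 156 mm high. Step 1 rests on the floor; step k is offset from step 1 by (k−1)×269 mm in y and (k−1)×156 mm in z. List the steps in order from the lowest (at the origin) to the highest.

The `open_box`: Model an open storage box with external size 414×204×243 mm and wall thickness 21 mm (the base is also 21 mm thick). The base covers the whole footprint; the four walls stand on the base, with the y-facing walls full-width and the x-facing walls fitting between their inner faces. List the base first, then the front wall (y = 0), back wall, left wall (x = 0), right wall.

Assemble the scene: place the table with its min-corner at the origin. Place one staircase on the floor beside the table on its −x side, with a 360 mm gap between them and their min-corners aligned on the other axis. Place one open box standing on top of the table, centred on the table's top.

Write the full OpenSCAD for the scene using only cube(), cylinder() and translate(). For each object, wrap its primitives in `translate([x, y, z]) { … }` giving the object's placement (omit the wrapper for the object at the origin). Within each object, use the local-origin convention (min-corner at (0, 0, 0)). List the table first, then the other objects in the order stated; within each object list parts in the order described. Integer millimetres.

translate([0, 0, 708]) cube([970, 924, 50]);
translate([29, 29, 0]) cube([56, 56, 708]);
translate([885, 29, 0]) cube([56, 56, 708]);
translate([29, 839, 0]) cube([56, 56, 708]);
translate([885, 839, 0]) cube([56, 56, 708]);
translate([-1370, 0, 0]) {
  cube([1010, 269, 156]);
  translate([0, 269, 156]) cube([1010, 269, 156]);
  translate([0, 538, 312]) cube([1010, 269, 156]);
  translate([0, 807, 468]) cube([1010, 269, 156]);
}
translate([278, 360, 758]) {
  cube([414, 204, 21]);
  translate([0, 0, 21]) cube([414, 21, 222]);
  translate([0, 183, 21]) cube([414, 21, 222]);
  translate([0, 21, 21]) cube([21, 162, 222]);
  translate([393, 21, 21]) cube([21, 162, 222]);
}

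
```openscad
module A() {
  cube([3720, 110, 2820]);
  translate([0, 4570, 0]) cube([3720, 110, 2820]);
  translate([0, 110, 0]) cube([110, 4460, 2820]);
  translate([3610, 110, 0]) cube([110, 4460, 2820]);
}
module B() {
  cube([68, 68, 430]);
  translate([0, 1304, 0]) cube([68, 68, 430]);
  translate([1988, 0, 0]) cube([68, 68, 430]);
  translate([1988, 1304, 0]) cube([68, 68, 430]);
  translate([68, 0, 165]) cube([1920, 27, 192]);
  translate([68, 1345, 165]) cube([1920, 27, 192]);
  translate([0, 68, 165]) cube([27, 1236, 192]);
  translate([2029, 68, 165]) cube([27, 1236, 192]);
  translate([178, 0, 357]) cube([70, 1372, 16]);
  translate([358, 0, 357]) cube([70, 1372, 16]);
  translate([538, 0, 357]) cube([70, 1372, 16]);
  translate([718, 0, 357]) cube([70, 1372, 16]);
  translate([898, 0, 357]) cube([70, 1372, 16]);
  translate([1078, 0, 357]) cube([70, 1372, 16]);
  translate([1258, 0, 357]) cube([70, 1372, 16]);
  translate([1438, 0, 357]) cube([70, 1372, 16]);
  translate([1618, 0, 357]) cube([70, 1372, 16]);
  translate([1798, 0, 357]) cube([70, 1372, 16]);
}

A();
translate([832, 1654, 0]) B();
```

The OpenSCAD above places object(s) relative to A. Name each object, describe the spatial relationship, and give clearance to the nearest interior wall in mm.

A is a house frame. B is a bed frame. The bed frame sits inside the house frame, centred. The clearance to the nearest interior wall is 722 mm.

Clearances: x = 722, y = 1544; minimum 722 mm.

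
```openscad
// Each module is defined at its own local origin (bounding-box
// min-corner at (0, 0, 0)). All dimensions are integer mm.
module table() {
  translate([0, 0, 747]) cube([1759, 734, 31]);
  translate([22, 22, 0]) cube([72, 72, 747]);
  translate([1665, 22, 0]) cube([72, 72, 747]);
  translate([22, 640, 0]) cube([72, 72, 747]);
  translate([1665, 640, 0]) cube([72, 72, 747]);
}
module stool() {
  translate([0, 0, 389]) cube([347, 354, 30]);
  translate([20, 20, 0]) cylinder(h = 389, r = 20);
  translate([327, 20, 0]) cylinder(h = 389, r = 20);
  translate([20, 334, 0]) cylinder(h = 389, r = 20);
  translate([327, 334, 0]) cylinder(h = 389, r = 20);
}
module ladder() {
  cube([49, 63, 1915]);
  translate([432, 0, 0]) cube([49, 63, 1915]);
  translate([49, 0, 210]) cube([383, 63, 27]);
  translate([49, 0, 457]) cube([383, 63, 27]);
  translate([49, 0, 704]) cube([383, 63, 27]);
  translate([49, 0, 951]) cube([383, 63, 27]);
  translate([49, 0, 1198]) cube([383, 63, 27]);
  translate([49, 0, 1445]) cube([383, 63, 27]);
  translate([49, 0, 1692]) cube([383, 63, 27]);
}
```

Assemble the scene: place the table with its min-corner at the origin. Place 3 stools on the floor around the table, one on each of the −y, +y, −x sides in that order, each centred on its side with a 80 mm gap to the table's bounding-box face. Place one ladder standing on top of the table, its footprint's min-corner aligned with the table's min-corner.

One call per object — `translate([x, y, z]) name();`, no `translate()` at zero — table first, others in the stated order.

table();
translate([706, -434, 0]) stool();
translate([706, 814, 0]) stool();
translate([-427, 190, 0]) stool();
translate([0, 0, 778]) ladder();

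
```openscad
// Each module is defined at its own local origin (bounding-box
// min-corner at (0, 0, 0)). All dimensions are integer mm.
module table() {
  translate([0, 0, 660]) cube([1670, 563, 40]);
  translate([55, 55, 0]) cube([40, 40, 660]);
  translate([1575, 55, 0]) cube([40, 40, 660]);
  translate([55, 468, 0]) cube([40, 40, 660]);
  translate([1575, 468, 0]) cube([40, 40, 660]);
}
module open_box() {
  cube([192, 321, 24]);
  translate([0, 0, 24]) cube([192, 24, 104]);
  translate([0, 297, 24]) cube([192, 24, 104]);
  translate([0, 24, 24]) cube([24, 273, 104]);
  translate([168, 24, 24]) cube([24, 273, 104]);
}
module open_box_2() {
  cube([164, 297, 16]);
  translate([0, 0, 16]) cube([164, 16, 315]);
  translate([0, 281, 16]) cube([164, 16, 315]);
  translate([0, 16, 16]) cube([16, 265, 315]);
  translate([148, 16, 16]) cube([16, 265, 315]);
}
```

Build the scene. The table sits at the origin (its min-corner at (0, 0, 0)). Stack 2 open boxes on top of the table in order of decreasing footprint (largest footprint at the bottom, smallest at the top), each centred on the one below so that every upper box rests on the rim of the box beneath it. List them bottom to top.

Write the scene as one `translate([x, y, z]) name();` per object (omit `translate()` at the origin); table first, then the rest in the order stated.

table();
translate([739, 121, 700]) open_box();
translate([753, 133, 828]) open_box_2();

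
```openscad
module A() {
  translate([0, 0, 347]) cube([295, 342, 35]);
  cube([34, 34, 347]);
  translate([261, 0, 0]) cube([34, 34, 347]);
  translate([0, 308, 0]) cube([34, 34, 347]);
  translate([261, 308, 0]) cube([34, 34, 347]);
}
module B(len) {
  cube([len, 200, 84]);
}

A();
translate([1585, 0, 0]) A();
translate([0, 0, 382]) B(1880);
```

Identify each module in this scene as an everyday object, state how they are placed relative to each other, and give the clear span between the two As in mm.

A is a stool. B is a beam. A beam spans the tops of two stools. The clear span between the two stools is 1290 mm.

Second stool starts at x = 1585; first ends at x = 295; clear span = 1585 − 295 = 1290 mm.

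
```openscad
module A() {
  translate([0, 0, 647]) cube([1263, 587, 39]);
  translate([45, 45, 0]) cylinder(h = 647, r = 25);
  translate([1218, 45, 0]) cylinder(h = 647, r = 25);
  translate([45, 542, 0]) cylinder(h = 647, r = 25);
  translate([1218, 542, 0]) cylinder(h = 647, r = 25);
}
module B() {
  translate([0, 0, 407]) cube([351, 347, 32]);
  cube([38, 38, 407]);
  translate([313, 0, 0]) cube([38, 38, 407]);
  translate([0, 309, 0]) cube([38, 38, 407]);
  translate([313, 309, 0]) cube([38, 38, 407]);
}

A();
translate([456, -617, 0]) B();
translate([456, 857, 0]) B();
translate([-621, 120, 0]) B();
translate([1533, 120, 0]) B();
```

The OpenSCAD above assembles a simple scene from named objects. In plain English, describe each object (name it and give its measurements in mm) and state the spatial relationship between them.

A is a table: top 1263 mm (x) × 587 mm (y), 39 mm thick, upper face at z = 686 mm, on four round legs of 50 mm diameter, each leg's bounding box inset 20 mm from the nearest pair of top edges, running from z = 0 to the bottom of the top.

B is a simple wooden stool: a rectangular seat 351 mm (x) by 347 mm (y), 32 mm thick, top face at z = 439 mm, on four square legs, each 38×38 mm in cross-section. The legs rest on z = 0, each flush with a corner of the seat.

Four stools sit around the table at the −y, +y, −x, +x sides.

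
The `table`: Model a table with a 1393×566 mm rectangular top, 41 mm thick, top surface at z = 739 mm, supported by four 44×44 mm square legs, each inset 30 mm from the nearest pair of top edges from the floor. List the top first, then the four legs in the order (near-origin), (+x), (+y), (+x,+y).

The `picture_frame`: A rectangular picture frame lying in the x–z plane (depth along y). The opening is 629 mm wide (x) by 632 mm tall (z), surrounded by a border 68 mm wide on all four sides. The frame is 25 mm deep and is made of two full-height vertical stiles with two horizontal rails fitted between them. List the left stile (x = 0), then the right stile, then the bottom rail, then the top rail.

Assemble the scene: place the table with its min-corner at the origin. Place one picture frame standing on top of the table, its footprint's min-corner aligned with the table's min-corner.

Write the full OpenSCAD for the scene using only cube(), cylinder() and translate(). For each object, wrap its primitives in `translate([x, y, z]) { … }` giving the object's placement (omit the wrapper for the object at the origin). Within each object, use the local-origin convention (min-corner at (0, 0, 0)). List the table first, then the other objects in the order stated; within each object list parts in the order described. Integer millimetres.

translate([0, 0, 698]) cube([1393, 566, 41]);
translate([30, 30, 0]) cube([44, 44, 698]);
translate([1319, 30, 0]) cube([44, 44, 698]);
translate([30, 492, 0]) cube([44, 44, 698]);
translate([1319, 492, 0]) cube([44, 44, 698]);
translate([0, 0, 739]) {
  cube([68, 25, 768]);
  translate([697, 0, 0]) cube([68, 25, 768]);
  translate([68, 0, 0]) cube([629, 25, 68]);
  translate([68, 0, 700]) cube([629, 25, 68]);
}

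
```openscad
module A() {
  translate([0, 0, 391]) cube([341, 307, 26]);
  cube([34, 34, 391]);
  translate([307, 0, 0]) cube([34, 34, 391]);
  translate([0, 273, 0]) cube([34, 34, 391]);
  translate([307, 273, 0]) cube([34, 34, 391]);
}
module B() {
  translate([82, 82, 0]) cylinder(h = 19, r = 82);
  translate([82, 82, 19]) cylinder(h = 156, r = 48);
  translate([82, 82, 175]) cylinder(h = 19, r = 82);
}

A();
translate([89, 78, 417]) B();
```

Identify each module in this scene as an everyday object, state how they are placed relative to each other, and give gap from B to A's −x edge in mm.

The spool's min-x is at 89; the stool's min-x is 0; gap = 89 mm.

A is a stool. B is a spool. The spool is on top of the stool. The gap from the spool to the stool's −x edge is 89 mm.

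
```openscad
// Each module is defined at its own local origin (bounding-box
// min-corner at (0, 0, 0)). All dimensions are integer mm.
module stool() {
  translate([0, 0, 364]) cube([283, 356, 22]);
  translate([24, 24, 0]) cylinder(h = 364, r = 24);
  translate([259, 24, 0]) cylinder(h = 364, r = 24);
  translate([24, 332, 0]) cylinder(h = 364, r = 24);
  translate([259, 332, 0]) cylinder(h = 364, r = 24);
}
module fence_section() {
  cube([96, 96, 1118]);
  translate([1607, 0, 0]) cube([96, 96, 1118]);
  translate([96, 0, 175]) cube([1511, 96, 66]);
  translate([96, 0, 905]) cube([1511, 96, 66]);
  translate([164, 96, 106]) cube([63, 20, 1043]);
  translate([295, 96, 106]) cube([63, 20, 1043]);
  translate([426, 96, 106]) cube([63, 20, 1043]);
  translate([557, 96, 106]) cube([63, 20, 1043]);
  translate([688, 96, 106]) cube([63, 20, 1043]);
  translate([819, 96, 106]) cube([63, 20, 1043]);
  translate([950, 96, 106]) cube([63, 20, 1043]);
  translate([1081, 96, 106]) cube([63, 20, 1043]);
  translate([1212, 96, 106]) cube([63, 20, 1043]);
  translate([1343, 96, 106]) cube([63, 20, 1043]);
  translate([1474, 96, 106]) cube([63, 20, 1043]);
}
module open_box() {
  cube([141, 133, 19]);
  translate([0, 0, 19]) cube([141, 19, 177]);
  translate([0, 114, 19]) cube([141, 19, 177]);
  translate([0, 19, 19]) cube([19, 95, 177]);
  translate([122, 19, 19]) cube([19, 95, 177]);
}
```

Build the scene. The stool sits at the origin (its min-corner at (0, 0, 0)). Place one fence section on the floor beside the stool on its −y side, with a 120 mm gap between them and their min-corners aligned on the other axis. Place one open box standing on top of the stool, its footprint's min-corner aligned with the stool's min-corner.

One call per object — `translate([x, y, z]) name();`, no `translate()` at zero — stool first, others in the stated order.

stool();
translate([0, -236, 0]) fence_section();
translate([0, 0, 386]) open_box();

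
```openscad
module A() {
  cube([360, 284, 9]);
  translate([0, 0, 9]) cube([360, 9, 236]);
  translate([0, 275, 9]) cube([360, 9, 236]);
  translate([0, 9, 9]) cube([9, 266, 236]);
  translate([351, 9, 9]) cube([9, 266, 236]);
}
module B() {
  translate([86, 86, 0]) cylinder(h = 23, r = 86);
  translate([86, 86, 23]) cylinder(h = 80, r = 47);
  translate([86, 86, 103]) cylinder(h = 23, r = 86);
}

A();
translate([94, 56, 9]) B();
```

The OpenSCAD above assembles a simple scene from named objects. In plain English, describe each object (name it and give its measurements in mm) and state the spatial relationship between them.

A is an open storage box with external size 360×284×245 mm and wall thickness 9 mm (the base is also 9 mm thick). The base covers the whole footprint; the four walls stand on the base, with the y-facing walls full-width and the x-facing walls fitting between their inner faces.

B is a spool: two coaxial disc flanges of radius 86 mm and thickness 23 mm, joined by a core cylinder of radius 47 mm and height 80 mm. The lower flange rests on z = 0 and the three cylinders share a vertical axis.

The spool sits inside the open box, centred.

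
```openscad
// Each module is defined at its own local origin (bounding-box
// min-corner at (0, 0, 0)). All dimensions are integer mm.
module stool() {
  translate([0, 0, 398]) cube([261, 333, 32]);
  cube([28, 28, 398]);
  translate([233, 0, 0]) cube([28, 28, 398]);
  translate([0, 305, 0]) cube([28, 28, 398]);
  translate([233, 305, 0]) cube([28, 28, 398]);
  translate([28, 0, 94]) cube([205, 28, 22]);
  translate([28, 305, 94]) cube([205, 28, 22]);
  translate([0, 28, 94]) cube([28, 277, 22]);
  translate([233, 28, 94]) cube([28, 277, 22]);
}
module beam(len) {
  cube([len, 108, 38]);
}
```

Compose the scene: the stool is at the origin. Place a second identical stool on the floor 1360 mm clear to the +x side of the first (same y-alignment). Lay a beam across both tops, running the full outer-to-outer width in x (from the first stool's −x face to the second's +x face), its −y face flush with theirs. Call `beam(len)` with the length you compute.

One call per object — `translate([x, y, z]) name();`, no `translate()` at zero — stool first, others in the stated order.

stool();
translate([1621, 0, 0]) stool();
translate([0, 0, 430]) beam(1882);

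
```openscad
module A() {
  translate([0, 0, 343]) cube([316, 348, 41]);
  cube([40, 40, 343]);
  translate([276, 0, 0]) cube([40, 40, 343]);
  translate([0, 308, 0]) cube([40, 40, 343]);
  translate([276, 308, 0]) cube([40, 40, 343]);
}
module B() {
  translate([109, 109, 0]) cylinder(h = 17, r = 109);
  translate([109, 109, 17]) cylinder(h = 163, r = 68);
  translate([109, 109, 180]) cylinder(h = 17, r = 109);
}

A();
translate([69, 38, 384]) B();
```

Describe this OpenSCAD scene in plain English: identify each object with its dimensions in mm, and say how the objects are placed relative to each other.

A is a four-legged stool. The seat is 316×348 mm, 41 mm thick, top at z = 384 mm. It stands on four square legs, each 40×40 mm in cross-section, from z = 0 to the seat underside, each flush with a corner of the seat.

B is a spool: two coaxial disc flanges of radius 109 mm and thickness 17 mm, joined by a core cylinder of radius 68 mm and height 163 mm. The lower flange rests on z = 0 and the three cylinders share a vertical axis.

The spool is on top of the stool.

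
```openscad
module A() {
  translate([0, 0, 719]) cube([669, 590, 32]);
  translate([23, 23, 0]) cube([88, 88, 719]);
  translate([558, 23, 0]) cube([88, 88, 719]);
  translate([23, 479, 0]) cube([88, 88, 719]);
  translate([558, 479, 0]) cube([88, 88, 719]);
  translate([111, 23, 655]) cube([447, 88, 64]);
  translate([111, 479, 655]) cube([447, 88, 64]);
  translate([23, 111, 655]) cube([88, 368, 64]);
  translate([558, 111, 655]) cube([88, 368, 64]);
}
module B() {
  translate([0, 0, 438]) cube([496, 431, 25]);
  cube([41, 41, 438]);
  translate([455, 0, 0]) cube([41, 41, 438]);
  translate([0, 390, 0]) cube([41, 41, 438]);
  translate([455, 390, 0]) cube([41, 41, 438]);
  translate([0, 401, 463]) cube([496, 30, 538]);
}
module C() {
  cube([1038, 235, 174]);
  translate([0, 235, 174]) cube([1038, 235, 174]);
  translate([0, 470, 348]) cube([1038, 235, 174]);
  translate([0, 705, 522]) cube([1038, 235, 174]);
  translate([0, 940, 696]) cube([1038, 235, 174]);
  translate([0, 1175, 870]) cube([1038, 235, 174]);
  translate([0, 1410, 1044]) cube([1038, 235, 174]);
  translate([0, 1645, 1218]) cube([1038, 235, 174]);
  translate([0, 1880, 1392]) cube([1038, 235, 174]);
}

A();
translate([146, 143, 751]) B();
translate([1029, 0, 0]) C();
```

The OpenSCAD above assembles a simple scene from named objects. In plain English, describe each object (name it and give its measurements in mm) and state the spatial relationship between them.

A is a table with a 669×590 mm rectangular top, 32 mm thick, top surface at z = 751 mm, supported by four 88×88 mm square legs, each inset 23 mm from the nearest pair of top edges, running from the floor. Four apron rails, 88 mm thick and 64 mm tall, run between adjacent legs with their top edges flush with the underside of the top and their outer faces flush with the legs' outer faces.

B is a chair. The seat is a 496×431×25 mm slab with its top at z = 463 mm, on four 41×41 mm corner legs (flush with the seat edges, standing on z = 0). A flat backrest 30 mm thick, 538 mm tall, spans the full seat width and rises from the seat top along its +y edge, rear face flush with the rear of the seat.

C is a straight staircase of 9 solid steps. Each step is 1038 mm wide (x), 235 mm deep (y, the going) and 174 mm tall (the rise). The first step rests on the floor; each subsequent step sits one going further in +y and one rise higher in +z, directly behind and above the previous step with no overlap.

The chair is on top of the table. The staircase is on the floor beside the table on its +x side.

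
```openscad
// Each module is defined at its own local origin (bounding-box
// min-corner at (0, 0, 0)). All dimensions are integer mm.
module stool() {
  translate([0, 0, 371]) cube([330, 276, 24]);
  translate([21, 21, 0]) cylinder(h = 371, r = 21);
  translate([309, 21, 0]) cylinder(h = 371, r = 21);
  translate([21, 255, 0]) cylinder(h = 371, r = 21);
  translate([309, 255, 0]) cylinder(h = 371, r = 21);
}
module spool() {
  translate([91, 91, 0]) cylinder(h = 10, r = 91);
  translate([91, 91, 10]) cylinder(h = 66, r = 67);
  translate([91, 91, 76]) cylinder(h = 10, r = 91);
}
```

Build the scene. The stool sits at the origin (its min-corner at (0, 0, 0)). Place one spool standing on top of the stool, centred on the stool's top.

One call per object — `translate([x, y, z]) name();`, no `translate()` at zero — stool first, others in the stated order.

stool();
translate([74, 47, 395]) spool();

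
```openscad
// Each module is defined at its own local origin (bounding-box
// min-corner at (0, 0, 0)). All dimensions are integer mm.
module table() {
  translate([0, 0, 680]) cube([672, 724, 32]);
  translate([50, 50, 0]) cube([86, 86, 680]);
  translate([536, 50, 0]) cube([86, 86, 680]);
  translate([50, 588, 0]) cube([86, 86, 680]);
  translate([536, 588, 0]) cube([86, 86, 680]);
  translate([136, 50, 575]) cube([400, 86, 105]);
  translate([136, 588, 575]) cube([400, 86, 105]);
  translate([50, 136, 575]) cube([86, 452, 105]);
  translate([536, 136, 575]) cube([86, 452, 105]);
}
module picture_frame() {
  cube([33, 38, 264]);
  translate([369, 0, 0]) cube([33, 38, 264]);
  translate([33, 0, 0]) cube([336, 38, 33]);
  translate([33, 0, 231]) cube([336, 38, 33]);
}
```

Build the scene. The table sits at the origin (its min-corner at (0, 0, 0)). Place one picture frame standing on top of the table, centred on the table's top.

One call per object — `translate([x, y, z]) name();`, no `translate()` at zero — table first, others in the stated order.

table();
translate([135, 343, 712]) picture_frame();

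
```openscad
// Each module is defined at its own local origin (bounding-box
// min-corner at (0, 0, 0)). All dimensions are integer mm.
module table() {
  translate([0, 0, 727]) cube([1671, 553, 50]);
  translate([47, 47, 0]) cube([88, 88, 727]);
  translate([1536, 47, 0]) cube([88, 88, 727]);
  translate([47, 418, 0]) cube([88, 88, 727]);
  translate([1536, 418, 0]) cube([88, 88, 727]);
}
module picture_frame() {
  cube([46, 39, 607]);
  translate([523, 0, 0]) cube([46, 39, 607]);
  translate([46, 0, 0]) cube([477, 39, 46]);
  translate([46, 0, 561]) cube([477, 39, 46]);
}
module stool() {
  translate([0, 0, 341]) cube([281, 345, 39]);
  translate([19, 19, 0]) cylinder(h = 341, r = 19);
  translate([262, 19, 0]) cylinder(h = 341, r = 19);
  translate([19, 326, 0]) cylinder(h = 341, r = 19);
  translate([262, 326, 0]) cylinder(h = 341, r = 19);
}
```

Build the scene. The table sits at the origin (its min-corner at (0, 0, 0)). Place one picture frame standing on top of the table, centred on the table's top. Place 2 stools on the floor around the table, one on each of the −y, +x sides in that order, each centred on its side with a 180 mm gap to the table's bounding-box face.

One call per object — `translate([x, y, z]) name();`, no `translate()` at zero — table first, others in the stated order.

table();
translate([551, 257, 777]) picture_frame();
translate([695, -525, 0]) stool();
translate([1851, 104, 0]) stool();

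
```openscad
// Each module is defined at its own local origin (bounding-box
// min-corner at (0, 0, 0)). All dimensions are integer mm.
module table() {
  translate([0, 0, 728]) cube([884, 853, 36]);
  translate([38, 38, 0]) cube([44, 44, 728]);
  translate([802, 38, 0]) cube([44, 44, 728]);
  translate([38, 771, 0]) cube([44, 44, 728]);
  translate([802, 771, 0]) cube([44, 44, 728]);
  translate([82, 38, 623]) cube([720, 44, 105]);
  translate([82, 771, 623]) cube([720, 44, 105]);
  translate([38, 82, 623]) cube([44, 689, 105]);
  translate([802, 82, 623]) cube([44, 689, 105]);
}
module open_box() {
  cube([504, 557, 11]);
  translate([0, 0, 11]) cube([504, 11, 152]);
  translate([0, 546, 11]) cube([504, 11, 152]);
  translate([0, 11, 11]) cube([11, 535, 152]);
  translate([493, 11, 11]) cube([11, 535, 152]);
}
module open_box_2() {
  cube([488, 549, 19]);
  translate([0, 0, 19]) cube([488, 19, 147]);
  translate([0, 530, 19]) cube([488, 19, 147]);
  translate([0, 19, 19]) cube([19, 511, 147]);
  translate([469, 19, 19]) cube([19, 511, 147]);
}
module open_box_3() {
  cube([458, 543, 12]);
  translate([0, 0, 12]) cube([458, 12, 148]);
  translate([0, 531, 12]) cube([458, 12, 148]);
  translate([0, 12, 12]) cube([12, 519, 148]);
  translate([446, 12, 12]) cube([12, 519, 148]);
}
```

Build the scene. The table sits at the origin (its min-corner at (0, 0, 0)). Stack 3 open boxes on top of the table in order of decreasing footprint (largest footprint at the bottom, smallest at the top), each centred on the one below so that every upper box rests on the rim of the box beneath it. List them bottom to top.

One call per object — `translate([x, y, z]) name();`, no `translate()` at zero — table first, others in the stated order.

table();
translate([190, 148, 764]) open_box();
translate([198, 152, 927]) open_box_2();
translate([213, 155, 1093]) open_box_3();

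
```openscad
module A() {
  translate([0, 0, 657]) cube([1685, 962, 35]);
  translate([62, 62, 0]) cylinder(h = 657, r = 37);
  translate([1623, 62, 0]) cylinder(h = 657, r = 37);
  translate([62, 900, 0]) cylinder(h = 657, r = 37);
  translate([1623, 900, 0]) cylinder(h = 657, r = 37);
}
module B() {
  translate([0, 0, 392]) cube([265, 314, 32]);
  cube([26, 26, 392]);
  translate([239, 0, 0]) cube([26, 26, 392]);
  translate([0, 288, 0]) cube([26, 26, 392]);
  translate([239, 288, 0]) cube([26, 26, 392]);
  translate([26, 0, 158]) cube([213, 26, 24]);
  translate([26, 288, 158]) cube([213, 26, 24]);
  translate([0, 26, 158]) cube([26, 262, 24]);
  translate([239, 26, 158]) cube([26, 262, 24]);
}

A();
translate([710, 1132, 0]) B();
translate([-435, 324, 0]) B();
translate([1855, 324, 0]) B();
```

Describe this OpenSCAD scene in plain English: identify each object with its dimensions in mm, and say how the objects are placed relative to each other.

A is a table with a 1685×962 mm rectangular top, 35 mm thick, top surface at z = 692 mm, supported by four round legs of 74 mm diameter, each leg's bounding box inset 25 mm from the nearest pair of top edges, running from the floor.

B is a simple wooden stool: a rectangular seat 265 mm (x) by 314 mm (y), 32 mm thick, top face at z = 424 mm, on four square legs, each 26×26 mm in cross-section. The legs rest on z = 0, each flush with a corner of the seat. Four stretchers, 26 mm wide and 24 mm tall, connect adjacent legs with their undersides at z = 158 mm, each running between the inner faces of the legs it joins and aligned with the legs' outer faces on the other axis.

Three stools sit around the table at the +y, −x, +x sides.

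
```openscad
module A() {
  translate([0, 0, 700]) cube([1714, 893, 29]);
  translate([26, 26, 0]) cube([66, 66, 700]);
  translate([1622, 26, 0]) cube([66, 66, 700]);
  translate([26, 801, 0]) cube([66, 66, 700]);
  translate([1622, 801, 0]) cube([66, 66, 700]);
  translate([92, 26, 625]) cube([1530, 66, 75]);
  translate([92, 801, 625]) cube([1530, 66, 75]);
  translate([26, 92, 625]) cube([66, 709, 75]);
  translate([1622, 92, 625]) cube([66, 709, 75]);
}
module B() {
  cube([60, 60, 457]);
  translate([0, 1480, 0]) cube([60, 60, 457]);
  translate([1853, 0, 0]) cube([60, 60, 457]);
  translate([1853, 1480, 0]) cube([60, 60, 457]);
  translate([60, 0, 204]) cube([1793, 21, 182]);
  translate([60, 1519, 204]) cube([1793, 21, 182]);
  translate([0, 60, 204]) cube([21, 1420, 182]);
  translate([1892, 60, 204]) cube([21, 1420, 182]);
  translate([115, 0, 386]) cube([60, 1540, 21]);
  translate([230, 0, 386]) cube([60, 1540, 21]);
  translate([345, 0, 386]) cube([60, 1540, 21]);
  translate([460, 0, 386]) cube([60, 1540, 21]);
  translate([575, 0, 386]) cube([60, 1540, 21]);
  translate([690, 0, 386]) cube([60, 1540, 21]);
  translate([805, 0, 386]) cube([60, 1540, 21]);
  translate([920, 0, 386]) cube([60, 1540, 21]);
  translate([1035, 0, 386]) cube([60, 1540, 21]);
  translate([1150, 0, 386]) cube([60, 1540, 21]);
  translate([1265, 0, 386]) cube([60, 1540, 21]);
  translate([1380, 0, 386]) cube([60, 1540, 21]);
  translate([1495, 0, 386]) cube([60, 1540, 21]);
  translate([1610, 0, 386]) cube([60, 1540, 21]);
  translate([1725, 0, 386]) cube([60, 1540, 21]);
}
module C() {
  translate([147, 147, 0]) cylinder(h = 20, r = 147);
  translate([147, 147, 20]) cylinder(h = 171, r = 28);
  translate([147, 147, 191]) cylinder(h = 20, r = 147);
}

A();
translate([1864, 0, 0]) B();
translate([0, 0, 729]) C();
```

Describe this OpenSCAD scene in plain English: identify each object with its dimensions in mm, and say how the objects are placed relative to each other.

A is a rectangular dining table. The top is 1714×893×29 mm with its upper surface at z = 729 mm. It stands on four 66×66 mm square legs, each inset 26 mm from the nearest pair of top edges, running from the floor to the underside of the top. Four apron rails, 66 mm thick and 75 mm tall, run between adjacent legs with their top edges flush with the underside of the top and their outer faces flush with the legs' outer faces.

B is a bed frame 1913 mm long (x) by 1540 mm wide (y). Four 60×60 mm corner posts, 457 mm tall, at the corners of the footprint. Four rails of 21 mm thickness and 182 mm height run between adjacent posts with their undersides at z = 204 mm, their outer faces flush with the outside of the frame (the two x-running rails run between the posts' inner faces; the two y-running rails run between the posts' inner faces). 15 slats, each 60 mm wide (x) and 21 mm thick, lie across the top of the two x-running rails, running the full 1540 mm width of the frame in y; the slats are evenly spaced along x between the inner faces of the end posts with equal gaps (rounded down to the nearest mm) at the −x end and between each pair — any rounding remainder accumulates at the +x end.

C is a spool: two coaxial disc flanges of radius 147 mm and thickness 20 mm, joined by a core cylinder of radius 28 mm and height 171 mm. The lower flange rests on z = 0 and the three cylinders share a vertical axis.

The bed frame is on the floor beside the table on its +x side. The spool is on top of the table.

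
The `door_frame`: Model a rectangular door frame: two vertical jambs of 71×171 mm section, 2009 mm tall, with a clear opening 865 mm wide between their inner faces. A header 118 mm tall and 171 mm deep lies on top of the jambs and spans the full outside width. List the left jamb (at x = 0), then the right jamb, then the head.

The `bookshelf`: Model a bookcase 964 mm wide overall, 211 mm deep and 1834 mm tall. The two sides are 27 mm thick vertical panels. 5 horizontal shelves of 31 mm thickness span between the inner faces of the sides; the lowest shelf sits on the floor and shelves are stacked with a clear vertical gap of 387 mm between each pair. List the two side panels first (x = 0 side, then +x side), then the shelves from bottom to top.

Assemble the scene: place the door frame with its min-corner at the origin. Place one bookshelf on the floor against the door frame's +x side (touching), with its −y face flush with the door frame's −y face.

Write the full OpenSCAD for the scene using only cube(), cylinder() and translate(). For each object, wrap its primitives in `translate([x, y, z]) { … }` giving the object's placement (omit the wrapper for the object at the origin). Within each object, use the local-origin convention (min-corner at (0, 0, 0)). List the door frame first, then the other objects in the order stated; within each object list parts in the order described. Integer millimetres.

cube([71, 171, 2009]);
translate([936, 0, 0]) cube([71, 171, 2009]);
translate([0, 0, 2009]) cube([1007, 171, 118]);
translate([1007, 0, 0]) {
  cube([27, 211, 1834]);
  translate([937, 0, 0]) cube([27, 211, 1834]);
  translate([27, 0, 0]) cube([910, 211, 31]);
  translate([27, 0, 418]) cube([910, 211, 31]);
  translate([27, 0, 836]) cube([910, 211, 31]);
  translate([27, 0, 1254]) cube([910, 211, 31]);
  translate([27, 0, 1672]) cube([910, 211, 31]);
}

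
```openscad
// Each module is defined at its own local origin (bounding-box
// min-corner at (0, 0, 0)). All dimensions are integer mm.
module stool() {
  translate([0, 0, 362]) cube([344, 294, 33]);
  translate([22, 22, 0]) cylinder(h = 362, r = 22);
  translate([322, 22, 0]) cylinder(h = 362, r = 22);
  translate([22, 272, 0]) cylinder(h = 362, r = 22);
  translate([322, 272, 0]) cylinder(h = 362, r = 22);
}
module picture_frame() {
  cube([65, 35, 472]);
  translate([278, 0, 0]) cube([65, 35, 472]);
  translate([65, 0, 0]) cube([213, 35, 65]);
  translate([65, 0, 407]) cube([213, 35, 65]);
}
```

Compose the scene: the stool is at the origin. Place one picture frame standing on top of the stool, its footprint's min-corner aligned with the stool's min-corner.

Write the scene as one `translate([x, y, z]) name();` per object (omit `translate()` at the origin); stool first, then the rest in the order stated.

stool();
translate([0, 0, 395]) picture_frame();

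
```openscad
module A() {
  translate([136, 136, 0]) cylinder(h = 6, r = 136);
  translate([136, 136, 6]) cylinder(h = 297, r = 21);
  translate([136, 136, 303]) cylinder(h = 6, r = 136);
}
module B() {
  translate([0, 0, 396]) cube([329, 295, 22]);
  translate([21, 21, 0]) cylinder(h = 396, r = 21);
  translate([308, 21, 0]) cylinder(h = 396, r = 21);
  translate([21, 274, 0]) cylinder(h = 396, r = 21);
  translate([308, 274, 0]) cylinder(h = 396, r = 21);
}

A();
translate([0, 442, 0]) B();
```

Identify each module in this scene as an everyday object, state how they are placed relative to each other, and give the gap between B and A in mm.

The stool's nearest face is 170 mm from the spool's +y face.

A is a spool. B is a stool. The stool is on the floor beside the spool on its +y side. The gap between the stool and the spool is 170 mm.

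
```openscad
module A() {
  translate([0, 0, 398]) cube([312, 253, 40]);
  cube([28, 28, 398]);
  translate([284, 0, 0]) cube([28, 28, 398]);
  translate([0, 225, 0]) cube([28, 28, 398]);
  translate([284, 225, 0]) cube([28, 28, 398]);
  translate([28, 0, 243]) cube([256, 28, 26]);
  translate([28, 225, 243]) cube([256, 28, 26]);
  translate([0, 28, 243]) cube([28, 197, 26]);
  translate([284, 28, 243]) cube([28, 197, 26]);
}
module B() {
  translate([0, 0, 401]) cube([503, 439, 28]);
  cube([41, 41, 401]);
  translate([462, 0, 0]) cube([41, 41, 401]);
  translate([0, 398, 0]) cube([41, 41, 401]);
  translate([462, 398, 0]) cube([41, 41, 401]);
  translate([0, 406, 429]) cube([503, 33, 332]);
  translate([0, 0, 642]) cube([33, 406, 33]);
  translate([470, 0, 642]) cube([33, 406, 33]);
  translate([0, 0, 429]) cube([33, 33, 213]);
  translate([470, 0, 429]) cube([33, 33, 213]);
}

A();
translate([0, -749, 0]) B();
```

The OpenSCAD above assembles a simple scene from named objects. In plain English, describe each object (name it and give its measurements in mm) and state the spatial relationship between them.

A is a four-legged stool. The seat is 312×253 mm, 40 mm thick, top at z = 438 mm. It stands on four square legs, each 28×28 mm in cross-section, from z = 0 to the seat underside, each flush with a corner of the seat. Four stretchers, 28 mm wide and 26 mm tall, connect adjacent legs with their undersides at z = 243 mm, each running between the inner faces of the legs it joins and aligned with the legs' outer faces on the other axis.

B is a chair: 503×439 mm seat, 28 mm thick, top at z = 429 mm, on four 41 mm square corner legs flush with the seat edges. A 33 mm thick backrest slab spans the full seat width, extending 332 mm above the seat top, its back face flush with the seat's +y edge. Two armrests of 33×33 mm section run along each side from the seat's front edge to the front of the backrest, top faces 246 mm above the seat top and outer faces flush with the seat's x-edges; a 33×33 mm post under the front of each armrest stands on the seat at the front corner.

The chair is on the floor beside the stool on its −y side.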